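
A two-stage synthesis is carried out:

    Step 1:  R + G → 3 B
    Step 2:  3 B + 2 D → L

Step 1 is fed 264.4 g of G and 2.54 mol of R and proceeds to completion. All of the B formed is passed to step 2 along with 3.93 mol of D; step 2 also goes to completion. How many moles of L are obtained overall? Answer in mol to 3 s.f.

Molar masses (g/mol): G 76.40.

Step 1:
n(G) = 264.4 / 76.40 = 3.461 mol
n(R) = 2.540 mol
n/ν for G = 3.461/1 = 3.461
n/ν for R = 2.540/1 = 2.540
Smallest n/ν is R → limiting reagent.
n(B) produced = (3/1) × 2.540 = 7.620 mol
Step 2:
n(B) available = 7.620 mol
n(D) = 3.930 mol
n/ν for B = 7.620/3 = 2.540
n/ν for D = 3.930/2 = 1.965
Smallest n/ν is D → limiting reagent.
n(L) = (1/2) × 3.930 = 1.965 mol

1.97 mol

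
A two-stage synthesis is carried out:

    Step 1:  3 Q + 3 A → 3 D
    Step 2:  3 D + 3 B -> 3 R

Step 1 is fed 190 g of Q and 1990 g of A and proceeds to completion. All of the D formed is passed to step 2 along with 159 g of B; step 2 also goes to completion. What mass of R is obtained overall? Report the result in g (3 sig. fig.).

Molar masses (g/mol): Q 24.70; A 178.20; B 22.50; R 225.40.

1590 g

Step 1:
n(Q) = 190.0 / 24.70 = 7.692 mol
n(A) = 1990 / 178.20 = 11.17 mol
n/ν → Q: 2.564, A: 3.723; Q is limiting.
n(D) produced = (3/3) × 7.692 = 7.692 mol
Step 2:
n(D) available = 7.692 mol
n(B) = 159.0 / 22.50 = 7.067 mol
n/ν → D: 2.564, B: 2.356; B is limiting.
n(R) = (3/3) × 7.067 = 7.067 mol
mass = 7.067 × 225.40 = 1593 g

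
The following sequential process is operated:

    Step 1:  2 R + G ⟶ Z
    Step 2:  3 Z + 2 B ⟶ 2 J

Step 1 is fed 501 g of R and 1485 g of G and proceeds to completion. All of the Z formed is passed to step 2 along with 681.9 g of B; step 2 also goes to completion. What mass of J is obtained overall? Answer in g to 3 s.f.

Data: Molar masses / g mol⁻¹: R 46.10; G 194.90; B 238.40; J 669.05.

1910 g

Step 1:
n(R) = 501.0 / 46.10 = 10.87 mol
n(G) = 1485 / 194.90 = 7.619 mol
n/ν for R = 10.87/2 = 5.435
n/ν for G = 7.619/1 = 7.619
Smallest n/ν is R → limiting reagent.
n(Z) produced = (1/2) × 10.87 = 5.435 mol
Step 2:
n(Z) available = 5.435 mol
n(B) = 681.9 / 238.40 = 2.860 mol
n/ν for Z = 5.435/3 = 1.812
n/ν for B = 2.860/2 = 1.430
Smallest n/ν is B → limiting reagent.
n(J) = (2/2) × 2.860 = 2.860 mol
mass = 2.860 × 669.05 = 1913 g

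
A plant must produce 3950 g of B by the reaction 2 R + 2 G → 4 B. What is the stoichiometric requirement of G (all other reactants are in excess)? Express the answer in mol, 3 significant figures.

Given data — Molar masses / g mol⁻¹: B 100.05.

n(B) = 3950 / 100.05 = 39.48 mol
n(G) = (2/4) × 39.48 = 19.74 mol

19.7 mol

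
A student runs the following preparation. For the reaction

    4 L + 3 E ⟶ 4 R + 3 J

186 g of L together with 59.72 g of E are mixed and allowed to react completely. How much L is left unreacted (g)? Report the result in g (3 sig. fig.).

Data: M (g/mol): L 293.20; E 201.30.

n(L) = 186.0 / 293.20 = 0.6344 mol
n(E) = 59.72 / 201.30 = 0.2967 mol
n/ν → L: 0.1586, E: 0.09890; E is limiting.
L consumed = (4/3) × 0.2967 = 0.3956 mol
L remaining = 0.6344 − 0.3956 = 0.2388 mol
mass = 0.2388 × 293.20 = 70.02 g

70.0 g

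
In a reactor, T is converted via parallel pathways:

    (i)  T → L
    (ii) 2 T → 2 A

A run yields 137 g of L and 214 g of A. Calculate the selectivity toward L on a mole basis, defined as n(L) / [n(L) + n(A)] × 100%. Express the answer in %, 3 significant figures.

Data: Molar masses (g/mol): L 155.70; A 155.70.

39.0 %

n(L) = 137 / 155.70 = 0.8799 mol
n(A) = 214 / 155.70 = 1.374 mol
selectivity = 0.8799/(0.8799+1.374) × 100 = 39.04 %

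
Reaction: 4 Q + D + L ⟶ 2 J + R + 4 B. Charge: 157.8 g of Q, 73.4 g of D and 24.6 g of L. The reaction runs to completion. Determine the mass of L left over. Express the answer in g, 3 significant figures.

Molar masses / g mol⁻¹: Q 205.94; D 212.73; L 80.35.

n(Q) = 157.8 / 205.94 = 0.7662 mol
n(D) = 73.40 / 212.73 = 0.3450 mol
n(L) = 24.60 / 80.35 = 0.3062 mol
n/ν → Q: 0.1916, D: 0.3450, L: 0.3062; Q is limiting.
L consumed = (1/4) × 0.7662 = 0.1916 mol
L remaining = 0.3062 − 0.1916 = 0.1146 mol
mass = 0.1146 × 80.35 = 9.208 g

9.21 g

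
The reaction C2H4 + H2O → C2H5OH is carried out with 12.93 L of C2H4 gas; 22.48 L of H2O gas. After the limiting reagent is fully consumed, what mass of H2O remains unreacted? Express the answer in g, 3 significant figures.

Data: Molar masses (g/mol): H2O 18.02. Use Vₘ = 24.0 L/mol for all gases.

n(C2H4) = 12.93 / 24.0 = 0.5388 mol
n(H2O) = 22.48 / 24.0 = 0.9367 mol
n/ν for C2H4 = 0.5388/1 = 0.5388
n/ν for H2O = 0.9367/1 = 0.9367
Smallest n/ν is C2H4 → limiting reagent.
H2O consumed = (1/1) × 0.5388 = 0.5388 mol
H2O remaining = 0.9367 − 0.5388 = 0.3979 mol
mass = 0.3979 × 18.02 = 7.170 g

7.17 g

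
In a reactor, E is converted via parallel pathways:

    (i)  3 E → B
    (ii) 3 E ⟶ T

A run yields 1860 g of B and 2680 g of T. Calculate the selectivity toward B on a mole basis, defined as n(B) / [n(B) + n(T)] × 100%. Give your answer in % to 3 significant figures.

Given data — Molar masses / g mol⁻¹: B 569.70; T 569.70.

n(B) = 1860 / 569.70 = 3.265 mol
n(T) = 2680 / 569.70 = 4.704 mol
selectivity = 3.265/(3.265+4.704) × 100 = 40.97 %

41.0 %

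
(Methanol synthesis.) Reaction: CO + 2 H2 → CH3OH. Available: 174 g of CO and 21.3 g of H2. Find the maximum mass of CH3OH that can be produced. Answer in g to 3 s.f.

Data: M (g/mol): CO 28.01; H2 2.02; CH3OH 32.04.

169 g

n(CO) = 174.0 / 28.01 = 6.212 mol
n(H2) = 21.30 / 2.02 = 10.54 mol
n/ν for CO = 6.212/1 = 6.212
n/ν for H2 = 10.54/2 = 5.270
Smallest n/ν is H2 → limiting reagent.
n(CH3OH) = (1/2) × 10.54 = 5.270 mol
mass = 5.270 × 32.04 = 168.9 g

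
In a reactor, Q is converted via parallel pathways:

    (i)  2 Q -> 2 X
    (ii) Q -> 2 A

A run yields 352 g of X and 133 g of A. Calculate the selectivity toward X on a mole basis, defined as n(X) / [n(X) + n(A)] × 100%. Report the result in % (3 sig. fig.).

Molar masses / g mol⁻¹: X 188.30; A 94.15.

57.0 %

n(X) = 352 / 188.30 = 1.869 mol
n(A) = 133 / 94.15 = 1.413 mol
selectivity = 1.869/(1.869+1.413) × 100 = 56.95 %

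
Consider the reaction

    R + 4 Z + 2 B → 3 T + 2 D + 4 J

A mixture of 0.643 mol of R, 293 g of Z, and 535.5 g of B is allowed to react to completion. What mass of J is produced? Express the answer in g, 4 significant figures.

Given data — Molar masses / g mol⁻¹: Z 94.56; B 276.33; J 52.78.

135.8 g

n(R) = 0.6430 mol
n(Z) = 293.0 / 94.56 = 3.099 mol
n(B) = 535.5 / 276.33 = 1.938 mol
n/ν for R = 0.6430/1 = 0.6430
n/ν for Z = 3.099/4 = 0.7748
n/ν for B = 1.938/2 = 0.9690
Smallest n/ν is R → limiting reagent.
n(J) = (4/1) × 0.6430 = 2.572 mol
mass = 2.572 × 52.78 = 135.8 g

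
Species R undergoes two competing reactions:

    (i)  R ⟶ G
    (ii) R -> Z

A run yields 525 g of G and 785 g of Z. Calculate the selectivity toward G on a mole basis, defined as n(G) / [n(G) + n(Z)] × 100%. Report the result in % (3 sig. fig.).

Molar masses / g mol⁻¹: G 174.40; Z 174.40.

40.1 %

n(G) = 525 / 174.40 = 3.010 mol
n(Z) = 785 / 174.40 = 4.501 mol
selectivity = 3.010/(3.010+4.501) × 100 = 40.07 %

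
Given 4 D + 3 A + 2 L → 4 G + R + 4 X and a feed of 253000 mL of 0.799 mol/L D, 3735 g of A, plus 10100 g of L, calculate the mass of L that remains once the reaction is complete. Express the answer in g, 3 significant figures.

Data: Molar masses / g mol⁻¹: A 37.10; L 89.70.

n(D) = 0.799 × 253000/1000 = 202.1 mol
n(A) = 3735 / 37.10 = 100.7 mol
n(L) = 10100 / 89.70 = 112.6 mol
n/ν → D: 50.53, A: 33.57, L: 56.30; A is limiting.
L consumed = (2/3) × 100.7 = 67.13 mol
L remaining = 112.6 − 67.13 = 45.47 mol
mass = 45.47 × 89.70 = 4079 g

4080 g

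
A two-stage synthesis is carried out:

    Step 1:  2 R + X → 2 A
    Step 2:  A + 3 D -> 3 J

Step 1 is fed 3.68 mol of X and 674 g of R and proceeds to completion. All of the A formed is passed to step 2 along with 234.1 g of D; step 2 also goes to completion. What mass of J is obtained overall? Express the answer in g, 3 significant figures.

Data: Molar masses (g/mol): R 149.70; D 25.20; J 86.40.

Step 1:
n(X) = 3.680 mol
n(R) = 674.0 / 149.70 = 4.502 mol
n/ν → X: 3.680, R: 2.251; R is limiting.
n(A) produced = (2/2) × 4.502 = 4.502 mol
Step 2:
n(A) available = 4.502 mol
n(D) = 234.1 / 25.20 = 9.290 mol
n/ν → A: 4.502, D: 3.097; D is limiting.
n(J) = (3/3) × 9.290 = 9.290 mol
mass = 9.290 × 86.40 = 802.7 g

803 g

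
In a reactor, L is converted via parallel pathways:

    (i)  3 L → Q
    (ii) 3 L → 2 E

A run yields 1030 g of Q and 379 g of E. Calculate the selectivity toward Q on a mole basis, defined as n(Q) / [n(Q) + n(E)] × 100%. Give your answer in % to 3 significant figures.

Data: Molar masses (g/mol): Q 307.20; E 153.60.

n(Q) = 1030 / 307.20 = 3.353 mol
n(E) = 379 / 153.60 = 2.467 mol
selectivity = 3.353/(3.353+2.467) × 100 = 57.61 %

57.6 %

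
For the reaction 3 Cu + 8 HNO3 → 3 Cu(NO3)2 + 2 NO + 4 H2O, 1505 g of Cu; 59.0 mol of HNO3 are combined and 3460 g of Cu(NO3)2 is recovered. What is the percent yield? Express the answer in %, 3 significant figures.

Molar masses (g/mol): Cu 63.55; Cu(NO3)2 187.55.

n(Cu) = 1505 / 63.55 = 23.68 mol
n(HNO3) = 59.00 mol
n/ν for Cu = 23.68/3 = 7.893
n/ν for HNO3 = 59.00/8 = 7.375
Smallest n/ν is HNO3 → limiting reagent.
theoretical n(Cu(NO3)2) = (3/8) × 59.00 = 22.13 mol → 4150 g
% yield = 3460 / 4150 × 100 = 83.37 %

83.4 %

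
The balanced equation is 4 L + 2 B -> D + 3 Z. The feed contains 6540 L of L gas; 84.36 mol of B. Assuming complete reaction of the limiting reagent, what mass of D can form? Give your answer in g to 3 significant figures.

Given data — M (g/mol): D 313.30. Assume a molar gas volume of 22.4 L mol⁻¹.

13200 g

n(L) = 6540 / 22.4 = 292.0 mol
n(B) = 84.36 mol
n/ν for L = 292.0/4 = 73.00
n/ν for B = 84.36/2 = 42.18
Smallest n/ν is B → limiting reagent.
n(D) = (1/2) × 84.36 = 42.18 mol
mass = 42.18 × 313.30 = 13210 g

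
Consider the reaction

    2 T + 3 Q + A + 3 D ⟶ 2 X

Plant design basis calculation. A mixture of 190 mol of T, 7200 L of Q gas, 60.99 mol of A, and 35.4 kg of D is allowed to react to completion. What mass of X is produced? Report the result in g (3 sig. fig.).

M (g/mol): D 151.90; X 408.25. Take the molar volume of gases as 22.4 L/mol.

49800 g

n(T) = 190.0 mol
n(Q) = 7200 / 22.4 = 321.4 mol
n(A) = 60.99 mol
n(D) = 35.40×1000 / 151.90 = 233.0 mol
n/ν for T = 190.0/2 = 95.00
n/ν for Q = 321.4/3 = 107.1
n/ν for A = 60.99/1 = 60.99
n/ν for D = 233.0/3 = 77.67
Smallest n/ν is A → limiting reagent.
n(X) = (2/1) × 60.99 = 122.0 mol
mass = 122.0 × 408.25 = 49810 g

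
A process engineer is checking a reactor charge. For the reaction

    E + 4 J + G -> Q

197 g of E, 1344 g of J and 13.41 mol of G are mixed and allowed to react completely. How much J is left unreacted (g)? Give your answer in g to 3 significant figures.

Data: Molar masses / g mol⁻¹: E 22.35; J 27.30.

381 g

n(E) = 197.0 / 22.35 = 8.814 mol
n(J) = 1344 / 27.30 = 49.23 mol
n(G) = 13.41 mol
n/ν → E: 8.814, J: 12.31, G: 13.41; E is limiting.
J consumed = (4/1) × 8.814 = 35.26 mol
J remaining = 49.23 − 35.26 = 13.97 mol
mass = 13.97 × 27.30 = 381.4 g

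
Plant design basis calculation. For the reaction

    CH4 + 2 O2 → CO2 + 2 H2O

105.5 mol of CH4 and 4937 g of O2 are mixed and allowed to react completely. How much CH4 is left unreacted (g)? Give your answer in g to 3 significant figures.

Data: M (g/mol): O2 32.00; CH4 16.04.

n(CH4) = 105.5 mol
n(O2) = 4937 / 32.00 = 154.3 mol
n/ν for CH4 = 105.5/1 = 105.5
n/ν for O2 = 154.3/2 = 77.15
Smallest n/ν is O2 → limiting reagent.
CH4 consumed = (1/2) × 154.3 = 77.15 mol
CH4 remaining = 105.5 − 77.15 = 28.35 mol
mass = 28.35 × 16.04 = 454.7 g

455 g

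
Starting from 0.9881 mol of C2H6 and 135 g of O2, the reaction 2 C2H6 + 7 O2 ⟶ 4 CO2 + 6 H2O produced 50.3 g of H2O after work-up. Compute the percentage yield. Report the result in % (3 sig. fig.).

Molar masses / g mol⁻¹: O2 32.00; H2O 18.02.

n(C2H6) = 0.9881 mol
n(O2) = 135.0 / 32.00 = 4.219 mol
n/ν for C2H6 = 0.9881/2 = 0.4941
n/ν for O2 = 4.219/7 = 0.6027
Smallest n/ν is C2H6 → limiting reagent.
theoretical n(H2O) = (6/2) × 0.9881 = 2.964 mol → 53.41 g
% yield = 50.3 / 53.41 × 100 = 94.18 %

94.2 %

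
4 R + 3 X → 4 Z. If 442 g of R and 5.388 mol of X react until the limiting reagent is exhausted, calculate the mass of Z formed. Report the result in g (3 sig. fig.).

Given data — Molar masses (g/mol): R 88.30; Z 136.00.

n(R) = 442.0 / 88.30 = 5.006 mol
n(X) = 5.388 mol
n/ν for R = 5.006/4 = 1.252
n/ν for X = 5.388/3 = 1.796
Smallest n/ν is R → limiting reagent.
n(Z) = (4/4) × 5.006 = 5.006 mol
mass = 5.006 × 136.00 = 680.8 g

681 g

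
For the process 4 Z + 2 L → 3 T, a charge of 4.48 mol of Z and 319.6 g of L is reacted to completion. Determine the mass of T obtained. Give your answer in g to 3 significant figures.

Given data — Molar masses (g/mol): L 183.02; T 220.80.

578 g

n(Z) = 4.480 mol
n(L) = 319.6 / 183.02 = 1.746 mol
n/ν for Z = 4.480/4 = 1.120
n/ν for L = 1.746/2 = 0.8730
Smallest n/ν is L → limiting reagent.
n(T) = (3/2) × 1.746 = 2.619 mol
mass = 2.619 × 220.80 = 578.3 g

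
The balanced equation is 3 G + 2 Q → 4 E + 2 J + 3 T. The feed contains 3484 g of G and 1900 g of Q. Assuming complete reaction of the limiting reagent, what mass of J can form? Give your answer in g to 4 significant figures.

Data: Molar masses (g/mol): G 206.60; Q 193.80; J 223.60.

2192 g

n(G) = 3484 / 206.60 = 16.86 mol
n(Q) = 1900 / 193.80 = 9.804 mol
n/ν for G = 16.86/3 = 5.620
n/ν for Q = 9.804/2 = 4.902
Smallest n/ν is Q → limiting reagent.
n(J) = (2/2) × 9.804 = 9.804 mol
mass = 9.804 × 223.60 = 2192 g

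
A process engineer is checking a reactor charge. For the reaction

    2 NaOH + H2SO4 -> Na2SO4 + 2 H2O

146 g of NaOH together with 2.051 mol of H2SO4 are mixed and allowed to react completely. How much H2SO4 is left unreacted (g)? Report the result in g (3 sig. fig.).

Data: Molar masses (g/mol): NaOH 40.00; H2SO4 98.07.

22.2 g

n(NaOH) = 146.0 / 40.00 = 3.650 mol
n(H2SO4) = 2.051 mol
n/ν for NaOH = 3.650/2 = 1.825
n/ν for H2SO4 = 2.051/1 = 2.051
Smallest n/ν is NaOH → limiting reagent.
H2SO4 consumed = (1/2) × 3.650 = 1.825 mol
H2SO4 remaining = 2.051 − 1.825 = 0.2260 mol
mass = 0.2260 × 98.07 = 22.16 g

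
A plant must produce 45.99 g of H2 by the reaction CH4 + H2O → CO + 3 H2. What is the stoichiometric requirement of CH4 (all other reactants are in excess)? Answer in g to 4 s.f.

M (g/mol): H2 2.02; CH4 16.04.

121.7 g

n(H2) = 45.99 / 2.02 = 22.77 mol
n(CH4) = (1/3) × 22.77 = 7.590 mol
mass = 7.590 × 16.04 = 121.7 g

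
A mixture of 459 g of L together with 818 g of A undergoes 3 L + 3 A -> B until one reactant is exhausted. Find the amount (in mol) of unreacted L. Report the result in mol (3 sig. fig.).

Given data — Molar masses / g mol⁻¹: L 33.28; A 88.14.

n(L) = 459.0 / 33.28 = 13.79 mol
n(A) = 818.0 / 88.14 = 9.281 mol
n/ν for L = 13.79/3 = 4.597
n/ν for A = 9.281/3 = 3.094
Smallest n/ν is A → limiting reagent.
L consumed = (3/3) × 9.281 = 9.281 mol
L remaining = 13.79 − 9.281 = 4.509 mol

4.51 mol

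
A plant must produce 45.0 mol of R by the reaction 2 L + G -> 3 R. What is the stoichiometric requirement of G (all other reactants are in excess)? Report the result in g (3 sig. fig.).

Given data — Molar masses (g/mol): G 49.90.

749 g

n(R) = 45.00 mol
n(G) = (1/3) × 45.00 = 15.00 mol
mass = 15.00 × 49.90 = 748.5 g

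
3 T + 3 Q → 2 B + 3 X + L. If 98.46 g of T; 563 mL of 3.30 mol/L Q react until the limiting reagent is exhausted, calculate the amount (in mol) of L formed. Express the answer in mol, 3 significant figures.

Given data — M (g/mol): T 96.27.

0.341 mol

n(T) = 98.46 / 96.27 = 1.023 mol
n(Q) = 3.30 × 563.0/1000 = 1.858 mol
n/ν for T = 1.023/3 = 0.3410
n/ν for Q = 1.858/3 = 0.6193
Smallest n/ν is T → limiting reagent.
n(L) = (1/3) × 1.023 = 0.3410 mol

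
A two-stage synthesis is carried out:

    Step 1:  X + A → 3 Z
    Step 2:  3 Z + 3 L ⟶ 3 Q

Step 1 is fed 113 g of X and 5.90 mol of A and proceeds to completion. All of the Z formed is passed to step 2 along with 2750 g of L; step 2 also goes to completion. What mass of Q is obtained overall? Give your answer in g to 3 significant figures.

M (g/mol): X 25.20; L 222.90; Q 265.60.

3280 g

Step 1:
n(X) = 113.0 / 25.20 = 4.484 mol
n(A) = 5.900 mol
n/ν for X = 4.484/1 = 4.484
n/ν for A = 5.900/1 = 5.900
Smallest n/ν is X → limiting reagent.
n(Z) produced = (3/1) × 4.484 = 13.45 mol
Step 2:
n(Z) available = 13.45 mol
n(L) = 2750 / 222.90 = 12.34 mol
n/ν for Z = 13.45/3 = 4.483
n/ν for L = 12.34/3 = 4.113
Smallest n/ν is L → limiting reagent.
n(Q) = (3/3) × 12.34 = 12.34 mol
mass = 12.34 × 265.60 = 3278 g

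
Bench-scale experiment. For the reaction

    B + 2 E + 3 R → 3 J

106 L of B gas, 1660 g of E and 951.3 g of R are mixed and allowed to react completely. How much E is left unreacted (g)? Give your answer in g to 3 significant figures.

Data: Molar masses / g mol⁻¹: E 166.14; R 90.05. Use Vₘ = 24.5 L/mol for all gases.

n(B) = 106.0 / 24.5 = 4.327 mol
n(E) = 1660 / 166.14 = 9.992 mol
n(R) = 951.3 / 90.05 = 10.56 mol
n/ν for B = 4.327/1 = 4.327
n/ν for E = 9.992/2 = 4.996
n/ν for R = 10.56/3 = 3.520
Smallest n/ν is R → limiting reagent.
E consumed = (2/3) × 10.56 = 7.040 mol
E remaining = 9.992 − 7.040 = 2.952 mol
mass = 2.952 × 166.14 = 490.4 g

490 g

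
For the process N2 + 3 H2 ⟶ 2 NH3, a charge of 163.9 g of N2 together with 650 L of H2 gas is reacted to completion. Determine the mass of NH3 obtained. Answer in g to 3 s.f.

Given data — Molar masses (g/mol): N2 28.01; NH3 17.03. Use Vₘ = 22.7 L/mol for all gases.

199 g

n(N2) = 163.9 / 28.01 = 5.851 mol
n(H2) = 650.0 / 22.7 = 28.63 mol
n/ν for N2 = 5.851/1 = 5.851
n/ν for H2 = 28.63/3 = 9.543
Smallest n/ν is N2 → limiting reagent.
n(NH3) = (2/1) × 5.851 = 11.70 mol
mass = 11.70 × 17.03 = 199.3 g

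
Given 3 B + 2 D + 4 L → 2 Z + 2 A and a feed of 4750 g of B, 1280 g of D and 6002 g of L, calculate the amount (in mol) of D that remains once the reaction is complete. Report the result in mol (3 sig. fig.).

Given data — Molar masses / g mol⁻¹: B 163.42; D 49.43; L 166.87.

n(B) = 4750 / 163.42 = 29.07 mol
n(D) = 1280 / 49.43 = 25.90 mol
n(L) = 6002 / 166.87 = 35.97 mol
n/ν → B: 9.690, D: 12.95, L: 8.993; L is limiting.
D consumed = (2/4) × 35.97 = 17.99 mol
D remaining = 25.90 − 17.99 = 7.910 mol

7.91 mol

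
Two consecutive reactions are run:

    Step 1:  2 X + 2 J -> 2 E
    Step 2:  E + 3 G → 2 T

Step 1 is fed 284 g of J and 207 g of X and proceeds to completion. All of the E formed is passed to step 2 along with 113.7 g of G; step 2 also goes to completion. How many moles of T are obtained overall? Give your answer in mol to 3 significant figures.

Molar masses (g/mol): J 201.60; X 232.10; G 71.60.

Step 1:
n(J) = 284.0 / 201.60 = 1.409 mol
n(X) = 207.0 / 232.10 = 0.8919 mol
n/ν for J = 1.409/2 = 0.7045
n/ν for X = 0.8919/2 = 0.4460
Smallest n/ν is X → limiting reagent.
n(E) produced = (2/2) × 0.8919 = 0.8919 mol
Step 2:
n(E) available = 0.8919 mol
n(G) = 113.7 / 71.60 = 1.588 mol
n/ν for E = 0.8919/1 = 0.8919
n/ν for G = 1.588/3 = 0.5293
Smallest n/ν is G → limiting reagent.
n(T) = (2/3) × 1.588 = 1.059 mol

1.06 mol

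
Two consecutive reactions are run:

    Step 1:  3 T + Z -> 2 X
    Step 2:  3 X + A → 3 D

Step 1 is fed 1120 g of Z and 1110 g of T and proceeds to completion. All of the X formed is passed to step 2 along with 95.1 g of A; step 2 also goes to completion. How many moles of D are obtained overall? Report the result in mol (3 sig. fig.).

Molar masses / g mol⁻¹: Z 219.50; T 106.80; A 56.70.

5.03 mol

Step 1:
n(Z) = 1120 / 219.50 = 5.103 mol
n(T) = 1110 / 106.80 = 10.39 mol
n/ν for Z = 5.103/1 = 5.103
n/ν for T = 10.39/3 = 3.463
Smallest n/ν is T → limiting reagent.
n(X) produced = (2/3) × 10.39 = 6.927 mol
Step 2:
n(X) available = 6.927 mol
n(A) = 95.10 / 56.70 = 1.677 mol
n/ν for X = 6.927/3 = 2.309
n/ν for A = 1.677/1 = 1.677
Smallest n/ν is A → limiting reagent.
n(D) = (3/1) × 1.677 = 5.031 mol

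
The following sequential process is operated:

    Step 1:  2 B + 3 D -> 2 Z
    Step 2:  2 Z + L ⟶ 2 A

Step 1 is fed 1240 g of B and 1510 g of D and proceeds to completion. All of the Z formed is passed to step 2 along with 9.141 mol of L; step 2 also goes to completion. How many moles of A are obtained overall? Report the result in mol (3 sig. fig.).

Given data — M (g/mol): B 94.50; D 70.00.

13.1 mol

Step 1:
n(B) = 1240 / 94.50 = 13.12 mol
n(D) = 1510 / 70.00 = 21.57 mol
n/ν → B: 6.560, D: 7.190; B is limiting.
n(Z) produced = (2/2) × 13.12 = 13.12 mol
Step 2:
n(Z) available = 13.12 mol
n(L) = 9.141 mol
n/ν → Z: 6.560, L: 9.141; Z is limiting.
n(A) = (2/2) × 13.12 = 13.12 mol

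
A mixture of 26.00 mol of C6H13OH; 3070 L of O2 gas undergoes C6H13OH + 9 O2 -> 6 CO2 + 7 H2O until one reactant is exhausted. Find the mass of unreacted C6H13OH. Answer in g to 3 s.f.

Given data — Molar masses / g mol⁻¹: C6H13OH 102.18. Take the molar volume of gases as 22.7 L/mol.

n(C6H13OH) = 26.00 mol
n(O2) = 3070 / 22.7 = 135.2 mol
n/ν → C6H13OH: 26.00, O2: 15.02; O2 is limiting.
C6H13OH consumed = (1/9) × 135.2 = 15.02 mol
C6H13OH remaining = 26.00 − 15.02 = 10.98 mol
mass = 10.98 × 102.18 = 1122 g

1120 g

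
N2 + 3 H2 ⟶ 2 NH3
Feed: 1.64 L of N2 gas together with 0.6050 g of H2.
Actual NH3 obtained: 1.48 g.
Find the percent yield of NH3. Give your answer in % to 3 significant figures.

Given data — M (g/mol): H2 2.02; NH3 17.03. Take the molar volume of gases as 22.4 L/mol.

59.4 %

n(N2) = 1.640 / 22.4 = 0.07321 mol
n(H2) = 0.6050 / 2.02 = 0.2995 mol
n/ν for N2 = 0.07321/1 = 0.07321
n/ν for H2 = 0.2995/3 = 0.09983
Smallest n/ν is N2 → limiting reagent.
theoretical n(NH3) = (2/1) × 0.07321 = 0.1464 mol → 2.493 g
% yield = 1.48 / 2.493 × 100 = 59.37 %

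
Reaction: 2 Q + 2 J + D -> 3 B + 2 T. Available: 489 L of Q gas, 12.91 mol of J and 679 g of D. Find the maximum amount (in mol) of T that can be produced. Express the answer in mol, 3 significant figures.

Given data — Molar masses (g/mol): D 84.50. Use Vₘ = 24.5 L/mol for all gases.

n(Q) = 489.0 / 24.5 = 19.96 mol
n(J) = 12.91 mol
n(D) = 679.0 / 84.50 = 8.036 mol
n/ν → Q: 9.980, J: 6.455, D: 8.036; J is limiting.
n(T) = (2/2) × 12.91 = 12.91 mol

12.9 mol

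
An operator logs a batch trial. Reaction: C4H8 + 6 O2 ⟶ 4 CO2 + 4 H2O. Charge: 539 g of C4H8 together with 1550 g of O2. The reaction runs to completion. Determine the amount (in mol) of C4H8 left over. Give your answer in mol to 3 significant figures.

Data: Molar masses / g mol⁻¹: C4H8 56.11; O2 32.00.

n(C4H8) = 539.0 / 56.11 = 9.606 mol
n(O2) = 1550 / 32.00 = 48.44 mol
n/ν for C4H8 = 9.606/1 = 9.606
n/ν for O2 = 48.44/6 = 8.073
Smallest n/ν is O2 → limiting reagent.
C4H8 consumed = (1/6) × 48.44 = 8.073 mol
C4H8 remaining = 9.606 − 8.073 = 1.533 mol

1.53 mol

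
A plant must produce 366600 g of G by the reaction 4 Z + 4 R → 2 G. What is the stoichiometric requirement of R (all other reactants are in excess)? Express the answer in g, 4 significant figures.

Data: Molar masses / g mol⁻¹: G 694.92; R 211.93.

223600 g

n(G) = 366600 / 694.92 = 527.5 mol
n(R) = (4/2) × 527.5 = 1055 mol
mass = 1055 × 211.93 = 223600 g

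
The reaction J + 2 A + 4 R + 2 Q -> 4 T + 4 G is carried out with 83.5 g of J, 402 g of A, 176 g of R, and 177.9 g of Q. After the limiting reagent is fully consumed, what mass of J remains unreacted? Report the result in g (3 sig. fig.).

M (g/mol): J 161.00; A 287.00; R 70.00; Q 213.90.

n(J) = 83.50 / 161.00 = 0.5186 mol
n(A) = 402.0 / 287.00 = 1.401 mol
n(R) = 176.0 / 70.00 = 2.514 mol
n(Q) = 177.9 / 213.90 = 0.8317 mol
n/ν for J = 0.5186/1 = 0.5186
n/ν for A = 1.401/2 = 0.7005
n/ν for R = 2.514/4 = 0.6285
n/ν for Q = 0.8317/2 = 0.4159
Smallest n/ν is Q → limiting reagent.
J consumed = (1/2) × 0.8317 = 0.4159 mol
J remaining = 0.5186 − 0.4159 = 0.1027 mol
mass = 0.1027 × 161.00 = 16.53 g

16.5 g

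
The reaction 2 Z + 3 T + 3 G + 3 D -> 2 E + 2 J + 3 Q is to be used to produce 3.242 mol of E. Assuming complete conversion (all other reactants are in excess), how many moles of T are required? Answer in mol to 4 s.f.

4.863 mol

n(E) = 3.242 mol
n(T) = (3/2) × 3.242 = 4.863 mol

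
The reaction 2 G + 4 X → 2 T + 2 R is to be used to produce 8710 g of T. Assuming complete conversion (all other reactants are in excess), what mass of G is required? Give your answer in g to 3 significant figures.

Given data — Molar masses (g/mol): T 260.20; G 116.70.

3910 g

n(T) = 8710 / 260.20 = 33.47 mol
n(G) = (2/2) × 33.47 = 33.47 mol
mass = 33.47 × 116.70 = 3906 g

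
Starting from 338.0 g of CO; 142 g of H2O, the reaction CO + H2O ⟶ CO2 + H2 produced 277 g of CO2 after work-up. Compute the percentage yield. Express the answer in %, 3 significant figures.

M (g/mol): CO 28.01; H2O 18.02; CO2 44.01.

79.9 %

n(CO) = 338.0 / 28.01 = 12.07 mol
n(H2O) = 142.0 / 18.02 = 7.880 mol
n/ν for CO = 12.07/1 = 12.07
n/ν for H2O = 7.880/1 = 7.880
Smallest n/ν is H2O → limiting reagent.
theoretical n(CO2) = (1/1) × 7.880 = 7.880 mol → 346.8 g
% yield = 277 / 346.8 × 100 = 79.87 %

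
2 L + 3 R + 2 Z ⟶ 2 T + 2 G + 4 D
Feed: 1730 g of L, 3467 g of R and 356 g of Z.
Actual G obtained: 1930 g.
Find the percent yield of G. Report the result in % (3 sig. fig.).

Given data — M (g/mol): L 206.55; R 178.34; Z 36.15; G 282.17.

n(L) = 1730 / 206.55 = 8.376 mol
n(R) = 3467 / 178.34 = 19.44 mol
n(Z) = 356.0 / 36.15 = 9.848 mol
n/ν for L = 8.376/2 = 4.188
n/ν for R = 19.44/3 = 6.480
n/ν for Z = 9.848/2 = 4.924
Smallest n/ν is L → limiting reagent.
theoretical n(G) = (2/2) × 8.376 = 8.376 mol → 2363 g
% yield = 1930 / 2363 × 100 = 81.68 %

81.7 %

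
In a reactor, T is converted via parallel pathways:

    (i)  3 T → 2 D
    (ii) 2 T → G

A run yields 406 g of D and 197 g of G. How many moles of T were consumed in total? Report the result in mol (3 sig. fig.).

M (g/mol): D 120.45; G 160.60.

7.51 mol

n(D) = 406 / 120.45 = 3.371 mol
n(G) = 197 / 160.60 = 1.227 mol
n(T) via (i) = (3/2)×3.371 = 5.057 mol
n(T) via (ii) = (2/1)×1.227 = 2.454 mol
total n(T) = 5.057 + 2.454 = 7.511 mol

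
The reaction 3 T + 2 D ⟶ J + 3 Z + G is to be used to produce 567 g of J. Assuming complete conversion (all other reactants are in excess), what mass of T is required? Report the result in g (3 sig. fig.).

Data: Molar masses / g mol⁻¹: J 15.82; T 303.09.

32600 g

n(J) = 567 / 15.82 = 35.84 mol
n(T) = (3/1) × 35.84 = 107.5 mol
mass = 107.5 × 303.09 = 32580 g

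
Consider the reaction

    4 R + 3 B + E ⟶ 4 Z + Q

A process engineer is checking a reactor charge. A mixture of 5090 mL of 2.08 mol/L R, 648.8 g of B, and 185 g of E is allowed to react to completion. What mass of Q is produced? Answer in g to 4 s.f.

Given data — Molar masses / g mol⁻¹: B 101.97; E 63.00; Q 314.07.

n(R) = 2.08 × 5090/1000 = 10.59 mol
n(B) = 648.8 / 101.97 = 6.363 mol
n(E) = 185.0 / 63.00 = 2.937 mol
n/ν for R = 10.59/4 = 2.648
n/ν for B = 6.363/3 = 2.121
n/ν for E = 2.937/1 = 2.937
Smallest n/ν is B → limiting reagent.
n(Q) = (1/3) × 6.363 = 2.121 mol
mass = 2.121 × 314.07 = 666.1 g

666.1 g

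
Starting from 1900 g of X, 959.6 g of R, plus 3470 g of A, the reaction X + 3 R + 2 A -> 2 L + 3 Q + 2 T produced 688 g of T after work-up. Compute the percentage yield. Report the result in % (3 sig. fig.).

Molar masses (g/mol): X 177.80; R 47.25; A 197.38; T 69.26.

73.4 %

n(X) = 1900 / 177.80 = 10.69 mol
n(R) = 959.6 / 47.25 = 20.31 mol
n(A) = 3470 / 197.38 = 17.58 mol
n/ν → X: 10.69, R: 6.770, A: 8.790; R is limiting.
theoretical n(T) = (2/3) × 20.31 = 13.54 mol → 937.8 g
% yield = 688 / 937.8 × 100 = 73.36 %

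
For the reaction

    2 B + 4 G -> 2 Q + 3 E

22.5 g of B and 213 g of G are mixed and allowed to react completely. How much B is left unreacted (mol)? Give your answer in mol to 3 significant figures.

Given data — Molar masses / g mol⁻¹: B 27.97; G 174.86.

n(B) = 22.50 / 27.97 = 0.8044 mol
n(G) = 213.0 / 174.86 = 1.218 mol
n/ν for B = 0.8044/2 = 0.4022
n/ν for G = 1.218/4 = 0.3045
Smallest n/ν is G → limiting reagent.
B consumed = (2/4) × 1.218 = 0.6090 mol
B remaining = 0.8044 − 0.6090 = 0.1954 mol

0.195 mol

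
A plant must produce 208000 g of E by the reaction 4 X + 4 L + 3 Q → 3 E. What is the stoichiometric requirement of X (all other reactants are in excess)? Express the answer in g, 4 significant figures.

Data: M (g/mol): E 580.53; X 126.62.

n(E) = 208000 / 580.53 = 358.3 mol
n(X) = (4/3) × 358.3 = 477.7 mol
mass = 477.7 × 126.62 = 60490 g

60490 g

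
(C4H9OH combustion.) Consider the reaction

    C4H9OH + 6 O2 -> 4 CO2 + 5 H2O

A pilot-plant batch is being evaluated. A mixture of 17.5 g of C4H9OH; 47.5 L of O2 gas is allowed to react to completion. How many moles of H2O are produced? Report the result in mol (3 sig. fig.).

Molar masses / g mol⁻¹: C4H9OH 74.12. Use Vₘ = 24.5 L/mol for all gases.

1.18 mol

n(C4H9OH) = 17.50 / 74.12 = 0.2361 mol
n(O2) = 47.50 / 24.5 = 1.939 mol
n/ν for C4H9OH = 0.2361/1 = 0.2361
n/ν for O2 = 1.939/6 = 0.3232
Smallest n/ν is C4H9OH → limiting reagent.
n(H2O) = (5/1) × 0.2361 = 1.181 mol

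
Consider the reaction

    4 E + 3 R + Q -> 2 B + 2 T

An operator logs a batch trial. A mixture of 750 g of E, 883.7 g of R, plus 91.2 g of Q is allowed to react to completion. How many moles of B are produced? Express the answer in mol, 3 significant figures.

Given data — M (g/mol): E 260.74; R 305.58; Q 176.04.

1.04 mol

n(E) = 750.0 / 260.74 = 2.876 mol
n(R) = 883.7 / 305.58 = 2.892 mol
n(Q) = 91.20 / 176.04 = 0.5181 mol
n/ν for E = 2.876/4 = 0.7190
n/ν for R = 2.892/3 = 0.9640
n/ν for Q = 0.5181/1 = 0.5181
Smallest n/ν is Q → limiting reagent.
n(B) = (2/1) × 0.5181 = 1.036 mol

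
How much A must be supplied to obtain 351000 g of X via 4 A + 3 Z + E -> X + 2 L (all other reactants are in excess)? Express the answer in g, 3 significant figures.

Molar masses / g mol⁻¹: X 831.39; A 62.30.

n(X) = 351000 / 831.39 = 422.2 mol
n(A) = (4/1) × 422.2 = 1689 mol
mass = 1689 × 62.30 = 105200 g

105000 g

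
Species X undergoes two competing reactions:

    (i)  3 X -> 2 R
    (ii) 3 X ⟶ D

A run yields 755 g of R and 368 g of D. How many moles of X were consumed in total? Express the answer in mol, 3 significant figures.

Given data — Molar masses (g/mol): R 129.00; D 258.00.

13.1 mol

n(R) = 755 / 129.00 = 5.853 mol
n(D) = 368 / 258.00 = 1.426 mol
n(X) via (i) = (3/2)×5.853 = 8.780 mol
n(X) via (ii) = (3/1)×1.426 = 4.278 mol
total n(X) = 8.780 + 4.278 = 13.06 mol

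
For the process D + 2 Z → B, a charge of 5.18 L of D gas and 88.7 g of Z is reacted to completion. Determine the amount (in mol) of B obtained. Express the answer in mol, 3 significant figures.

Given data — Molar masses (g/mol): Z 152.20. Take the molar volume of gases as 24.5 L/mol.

0.211 mol

n(D) = 5.180 / 24.5 = 0.2114 mol
n(Z) = 88.70 / 152.20 = 0.5828 mol
n/ν for D = 0.2114/1 = 0.2114
n/ν for Z = 0.5828/2 = 0.2914
Smallest n/ν is D → limiting reagent.
n(B) = (1/1) × 0.2114 = 0.2114 mol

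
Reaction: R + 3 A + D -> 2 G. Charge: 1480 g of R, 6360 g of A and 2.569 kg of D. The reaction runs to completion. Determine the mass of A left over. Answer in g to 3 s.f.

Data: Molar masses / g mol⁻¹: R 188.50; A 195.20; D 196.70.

n(R) = 1480 / 188.50 = 7.851 mol
n(A) = 6360 / 195.20 = 32.58 mol
n(D) = 2.569×1000 / 196.70 = 13.06 mol
n/ν for R = 7.851/1 = 7.851
n/ν for A = 32.58/3 = 10.86
n/ν for D = 13.06/1 = 13.06
Smallest n/ν is R → limiting reagent.
A consumed = (3/1) × 7.851 = 23.55 mol
A remaining = 32.58 − 23.55 = 9.030 mol
mass = 9.030 × 195.20 = 1763 g

1760 g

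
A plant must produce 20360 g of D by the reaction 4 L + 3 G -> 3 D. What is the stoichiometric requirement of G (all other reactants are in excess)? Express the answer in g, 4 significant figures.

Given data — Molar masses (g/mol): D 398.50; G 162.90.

8323 g

n(D) = 20360 / 398.50 = 51.09 mol
n(G) = (3/3) × 51.09 = 51.09 mol
mass = 51.09 × 162.90 = 8323 g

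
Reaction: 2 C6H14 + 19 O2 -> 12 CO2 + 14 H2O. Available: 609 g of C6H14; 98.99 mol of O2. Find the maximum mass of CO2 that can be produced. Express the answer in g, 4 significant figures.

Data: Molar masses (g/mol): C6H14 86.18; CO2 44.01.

1866 g

n(C6H14) = 609.0 / 86.18 = 7.067 mol
n(O2) = 98.99 mol
n/ν for C6H14 = 7.067/2 = 3.534
n/ν for O2 = 98.99/19 = 5.210
Smallest n/ν is C6H14 → limiting reagent.
n(CO2) = (12/2) × 7.067 = 42.40 mol
mass = 42.40 × 44.01 = 1866 g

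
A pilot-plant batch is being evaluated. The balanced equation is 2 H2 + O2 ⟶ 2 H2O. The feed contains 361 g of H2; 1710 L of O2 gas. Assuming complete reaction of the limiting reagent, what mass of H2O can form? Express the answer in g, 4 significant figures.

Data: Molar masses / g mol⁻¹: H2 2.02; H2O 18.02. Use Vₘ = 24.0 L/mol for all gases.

n(H2) = 361.0 / 2.02 = 178.7 mol
n(O2) = 1710 / 24.0 = 71.25 mol
n/ν for H2 = 178.7/2 = 89.35
n/ν for O2 = 71.25/1 = 71.25
Smallest n/ν is O2 → limiting reagent.
n(H2O) = (2/1) × 71.25 = 142.5 mol
mass = 142.5 × 18.02 = 2568 g

2568 g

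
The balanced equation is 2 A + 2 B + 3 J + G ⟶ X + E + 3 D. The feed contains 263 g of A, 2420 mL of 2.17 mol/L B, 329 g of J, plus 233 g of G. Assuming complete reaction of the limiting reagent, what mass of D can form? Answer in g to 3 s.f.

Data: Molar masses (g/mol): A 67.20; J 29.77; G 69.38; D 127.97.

n(A) = 263.0 / 67.20 = 3.914 mol
n(B) = 2.17 × 2420/1000 = 5.251 mol
n(J) = 329.0 / 29.77 = 11.05 mol
n(G) = 233.0 / 69.38 = 3.358 mol
n/ν for A = 3.914/2 = 1.957
n/ν for B = 5.251/2 = 2.626
n/ν for J = 11.05/3 = 3.683
n/ν for G = 3.358/1 = 3.358
Smallest n/ν is A → limiting reagent.
n(D) = (3/2) × 3.914 = 5.871 mol
mass = 5.871 × 127.97 = 751.3 g

751 g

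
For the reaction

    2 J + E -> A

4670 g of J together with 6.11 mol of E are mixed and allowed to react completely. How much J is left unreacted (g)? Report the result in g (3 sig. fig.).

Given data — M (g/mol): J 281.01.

1240 g

n(J) = 4670 / 281.01 = 16.62 mol
n(E) = 6.110 mol
n/ν → J: 8.310, E: 6.110; E is limiting.
J consumed = (2/1) × 6.110 = 12.22 mol
J remaining = 16.62 − 12.22 = 4.400 mol
mass = 4.400 × 281.01 = 1236 g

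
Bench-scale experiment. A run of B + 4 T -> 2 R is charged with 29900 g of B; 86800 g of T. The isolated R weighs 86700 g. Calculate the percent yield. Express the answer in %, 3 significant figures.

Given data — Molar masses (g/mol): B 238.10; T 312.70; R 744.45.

83.9 %

n(B) = 29900 / 238.10 = 125.6 mol
n(T) = 86800 / 312.70 = 277.6 mol
n/ν for B = 125.6/1 = 125.6
n/ν for T = 277.6/4 = 69.40
Smallest n/ν is T → limiting reagent.
theoretical n(R) = (2/4) × 277.6 = 138.8 mol → 103300 g
% yield = 86700 / 103300 × 100 = 83.93 %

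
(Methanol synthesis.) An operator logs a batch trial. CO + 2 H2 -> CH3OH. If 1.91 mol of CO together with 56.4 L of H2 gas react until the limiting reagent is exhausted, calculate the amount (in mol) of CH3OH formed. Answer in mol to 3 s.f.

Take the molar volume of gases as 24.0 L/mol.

1.18 mol

n(CO) = 1.910 mol
n(H2) = 56.40 / 24.0 = 2.350 mol
n/ν → CO: 1.910, H2: 1.175; H2 is limiting.
n(CH3OH) = (1/2) × 2.350 = 1.175 mol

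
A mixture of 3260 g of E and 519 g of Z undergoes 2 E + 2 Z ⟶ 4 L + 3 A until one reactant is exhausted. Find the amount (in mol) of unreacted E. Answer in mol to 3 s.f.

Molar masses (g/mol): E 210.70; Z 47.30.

4.50 mol

n(E) = 3260 / 210.70 = 15.47 mol
n(Z) = 519.0 / 47.30 = 10.97 mol
n/ν for E = 15.47/2 = 7.735
n/ν for Z = 10.97/2 = 5.485
Smallest n/ν is Z → limiting reagent.
E consumed = (2/2) × 10.97 = 10.97 mol
E remaining = 15.47 − 10.97 = 4.500 mol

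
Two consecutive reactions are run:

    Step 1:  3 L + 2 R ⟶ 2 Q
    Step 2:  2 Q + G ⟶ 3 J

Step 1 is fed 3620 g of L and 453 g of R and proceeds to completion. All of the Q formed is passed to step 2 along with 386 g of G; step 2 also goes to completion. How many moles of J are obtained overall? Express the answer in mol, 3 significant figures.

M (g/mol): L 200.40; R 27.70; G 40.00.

18.1 mol

Step 1:
n(L) = 3620 / 200.40 = 18.06 mol
n(R) = 453.0 / 27.70 = 16.35 mol
n/ν for L = 18.06/3 = 6.020
n/ν for R = 16.35/2 = 8.175
Smallest n/ν is L → limiting reagent.
n(Q) produced = (2/3) × 18.06 = 12.04 mol
Step 2:
n(Q) available = 12.04 mol
n(G) = 386.0 / 40.00 = 9.650 mol
n/ν for Q = 12.04/2 = 6.020
n/ν for G = 9.650/1 = 9.650
Smallest n/ν is Q → limiting reagent.
n(J) = (3/2) × 12.04 = 18.06 mol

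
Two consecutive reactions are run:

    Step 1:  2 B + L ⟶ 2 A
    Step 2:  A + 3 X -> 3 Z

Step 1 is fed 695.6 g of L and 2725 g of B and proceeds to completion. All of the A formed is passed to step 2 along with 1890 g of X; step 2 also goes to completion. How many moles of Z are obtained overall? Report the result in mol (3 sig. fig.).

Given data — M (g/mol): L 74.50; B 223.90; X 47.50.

Step 1:
n(L) = 695.6 / 74.50 = 9.337 mol
n(B) = 2725 / 223.90 = 12.17 mol
n/ν → L: 9.337, B: 6.085; B is limiting.
n(A) produced = (2/2) × 12.17 = 12.17 mol
Step 2:
n(A) available = 12.17 mol
n(X) = 1890 / 47.50 = 39.79 mol
n/ν → A: 12.17, X: 13.26; A is limiting.
n(Z) = (3/1) × 12.17 = 36.51 mol

36.5 mol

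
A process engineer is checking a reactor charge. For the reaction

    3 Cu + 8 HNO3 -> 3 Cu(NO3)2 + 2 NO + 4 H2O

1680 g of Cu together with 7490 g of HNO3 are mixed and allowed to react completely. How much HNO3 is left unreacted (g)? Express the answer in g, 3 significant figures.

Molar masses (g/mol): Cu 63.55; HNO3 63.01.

3050 g

n(Cu) = 1680 / 63.55 = 26.44 mol
n(HNO3) = 7490 / 63.01 = 118.9 mol
n/ν for Cu = 26.44/3 = 8.813
n/ν for HNO3 = 118.9/8 = 14.86
Smallest n/ν is Cu → limiting reagent.
HNO3 consumed = (8/3) × 26.44 = 70.51 mol
HNO3 remaining = 118.9 − 70.51 = 48.39 mol
mass = 48.39 × 63.01 = 3049 g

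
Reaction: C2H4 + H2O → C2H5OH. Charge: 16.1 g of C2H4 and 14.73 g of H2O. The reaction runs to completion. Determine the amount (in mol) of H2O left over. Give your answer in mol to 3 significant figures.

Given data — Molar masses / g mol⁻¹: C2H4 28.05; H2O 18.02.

0.243 mol

n(C2H4) = 16.10 / 28.05 = 0.5740 mol
n(H2O) = 14.73 / 18.02 = 0.8174 mol
n/ν → C2H4: 0.5740, H2O: 0.8174; C2H4 is limiting.
H2O consumed = (1/1) × 0.5740 = 0.5740 mol
H2O remaining = 0.8174 − 0.5740 = 0.2434 mol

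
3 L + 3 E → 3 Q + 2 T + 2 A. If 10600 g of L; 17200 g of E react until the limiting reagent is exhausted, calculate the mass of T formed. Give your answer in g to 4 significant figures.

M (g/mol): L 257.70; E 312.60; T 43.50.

1193 g

n(L) = 10600 / 257.70 = 41.13 mol
n(E) = 17200 / 312.60 = 55.02 mol
n/ν for L = 41.13/3 = 13.71
n/ν for E = 55.02/3 = 18.34
Smallest n/ν is L → limiting reagent.
n(T) = (2/3) × 41.13 = 27.42 mol
mass = 27.42 × 43.50 = 1193 g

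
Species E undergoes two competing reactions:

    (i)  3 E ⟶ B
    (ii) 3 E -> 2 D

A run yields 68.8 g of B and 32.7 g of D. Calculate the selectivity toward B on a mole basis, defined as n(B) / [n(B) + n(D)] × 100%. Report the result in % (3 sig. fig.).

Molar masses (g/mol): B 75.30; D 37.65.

51.3 %

n(B) = 68.8 / 75.30 = 0.9137 mol
n(D) = 32.7 / 37.65 = 0.8685 mol
selectivity = 0.9137/(0.9137+0.8685) × 100 = 51.27 %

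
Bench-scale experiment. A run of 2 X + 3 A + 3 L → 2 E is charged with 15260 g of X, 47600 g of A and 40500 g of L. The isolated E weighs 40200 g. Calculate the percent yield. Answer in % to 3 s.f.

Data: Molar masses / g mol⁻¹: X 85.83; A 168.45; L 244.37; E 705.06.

n(X) = 15260 / 85.83 = 177.8 mol
n(A) = 47600 / 168.45 = 282.6 mol
n(L) = 40500 / 244.37 = 165.7 mol
n/ν for X = 177.8/2 = 88.90
n/ν for A = 282.6/3 = 94.20
n/ν for L = 165.7/3 = 55.23
Smallest n/ν is L → limiting reagent.
theoretical n(E) = (2/3) × 165.7 = 110.5 mol → 77910 g
% yield = 40200 / 77910 × 100 = 51.60 %

51.6 %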